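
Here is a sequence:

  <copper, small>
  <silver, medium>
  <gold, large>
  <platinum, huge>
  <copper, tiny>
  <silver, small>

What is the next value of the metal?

gold

Metal goes copper, silver, gold, platinum, copper, silver → gold (repeats copper → silver → gold → platinum).
Size: repeats small → medium → large → huge → tiny, so small, medium, large, huge, tiny, small → medium.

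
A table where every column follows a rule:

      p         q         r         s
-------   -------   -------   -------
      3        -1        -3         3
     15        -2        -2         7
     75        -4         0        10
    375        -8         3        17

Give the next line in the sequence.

1875  -16  7  27

Column p: 3, 15, 75, 375 → 1875 (×5 each step).
Column q — ×2 each step: -1, -2, -4, -8 → -16.
Column r — differences are 1, 2, 3, … (increasing by 1 each time): -3, -2, 0, 3 → 7.
Column s: 3, 7, 10, 17 → 27 (each term is the sum of the two before it).
Putting it together: 1875  -16  7  27.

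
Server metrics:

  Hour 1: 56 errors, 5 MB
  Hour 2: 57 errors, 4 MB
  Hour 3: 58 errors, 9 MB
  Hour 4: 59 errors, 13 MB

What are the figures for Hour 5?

60 errors, 22 MB

Errors: +1 each step; 56, 57, 58, 59 → 60.
MB: 5, 4, 9, 13 → 22 (each term is the sum of the two before it).
Putting it together: 60 errors, 22 MB.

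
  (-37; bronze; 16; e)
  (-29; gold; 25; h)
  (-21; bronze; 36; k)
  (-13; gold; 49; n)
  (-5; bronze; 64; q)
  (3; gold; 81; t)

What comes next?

(11; bronze; 100; w)

First part — +8 each step: -37, -29, -21, -13, -5, 3 → 11.
Rank — alternates bronze ↔ gold: bronze, gold, bronze, gold, bronze, gold → bronze.
Third part goes 16, 25, 36, 49, 64, 81 → 100 (perfect squares: 4², 5², 6², …).
Letter: letters move forward 3 places in the alphabet, so e, h, k, n, q, t → w.
So the next tuple is (11; bronze; 100; w).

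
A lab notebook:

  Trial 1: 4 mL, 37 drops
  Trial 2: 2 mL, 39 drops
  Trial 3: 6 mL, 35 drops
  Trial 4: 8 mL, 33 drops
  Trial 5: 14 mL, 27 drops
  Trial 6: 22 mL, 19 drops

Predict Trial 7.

ML goes 4, 2, 6, 8, 14, 22 → 36 (each term is the sum of the two before it).
Drops goes 37, 39, 35, 33, 27, 19 → 5 (together with the mL always sums to 41).
Putting it together: 36 mL, 5 drops.

36 mL, 5 drops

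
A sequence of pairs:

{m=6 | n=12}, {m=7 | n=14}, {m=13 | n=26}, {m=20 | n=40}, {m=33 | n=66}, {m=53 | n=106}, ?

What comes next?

{m=86 | n=172}

M: each term is the sum of the two before it; 6, 7, 13, 20, 33, 53 → 86.
N goes 12, 14, 26, 40, 66, 106 → 172 (always 2 × the m).
Putting it together: {m=86 | n=172}.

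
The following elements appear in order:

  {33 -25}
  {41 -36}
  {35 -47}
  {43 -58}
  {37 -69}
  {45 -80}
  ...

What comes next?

{39 -91}

For the first value, alternating steps +8, −6, +8, −6, …: 33, 41, 35, 43, 37, 45 → 39.
Second value: -25, -36, -47, -58, -69, -80 → -91 (−11 each step).
Combining the parts gives {39 -91}.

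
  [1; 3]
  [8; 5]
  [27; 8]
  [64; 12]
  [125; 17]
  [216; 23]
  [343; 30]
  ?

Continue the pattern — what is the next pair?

First entry: perfect cubes: 1³, 2³, 3³, …, so 1, 8, 27, 64, 125, 216, 343 → 512.
Second entry: differences are 2, 3, 4, … (increasing by 1 each time), so 3, 5, 8, 12, 17, 23, 30 → 38.
Putting it together: [512; 38].

[512; 38]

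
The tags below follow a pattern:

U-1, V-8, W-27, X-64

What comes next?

Y-125

Letter: letters move forward 1 place in the alphabet, so U, V, W, X → Y.
Second component — perfect cubes: 1³, 2³, 3³, …: 1, 8, 27, 64 → 125.
Putting it together: Y-125.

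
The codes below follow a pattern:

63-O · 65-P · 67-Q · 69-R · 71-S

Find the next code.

For the first component, +2 each step: 63, 65, 67, 69, 71 → 73.
Letter: letters move forward 1 place in the alphabet, so O, P, Q, R, S → T.
So the next code is 73-T.

73-T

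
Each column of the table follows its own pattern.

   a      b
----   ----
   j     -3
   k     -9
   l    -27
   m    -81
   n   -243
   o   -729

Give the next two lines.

Column a — letters move forward 1 place in the alphabet: j, k, l, m, n, o → p → q.
For the column b, ×3 each step: -3, -9, -27, -81, -243, -729 → -2187 → -6561.
So the next two lines are p  -2187 and q  -6561.

p  -2187; q  -6561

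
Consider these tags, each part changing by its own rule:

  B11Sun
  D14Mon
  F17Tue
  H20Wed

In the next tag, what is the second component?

Second component: +3 each step; 11, 14, 17, 20 → 23.

23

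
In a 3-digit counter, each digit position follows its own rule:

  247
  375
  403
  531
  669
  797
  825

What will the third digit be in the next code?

Third digit goes 7, 5, 3, 1, 9, 7, 5 → 3 (−2 each step, mod 10).

3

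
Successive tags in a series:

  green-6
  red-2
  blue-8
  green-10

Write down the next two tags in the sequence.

Colour — repeats green → red → blue: green, red, blue, green → red → blue.
Second component — each term is the sum of the two before it: 6, 2, 8, 10 → 18 → 28.
Putting the parts together: red-18 and then blue-28.

red-18 then blue-28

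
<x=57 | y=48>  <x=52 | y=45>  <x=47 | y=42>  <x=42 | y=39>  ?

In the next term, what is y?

Y: 48, 45, 42, 39 → 36 (−3 each step).

36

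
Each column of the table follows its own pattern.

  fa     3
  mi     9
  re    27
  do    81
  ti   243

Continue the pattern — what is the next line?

Note — runs backward through the solfège scale do→ti: fa, mi, re, do, ti → la.
Second component — ×3 each step: 3, 9, 27, 81, 243 → 729.
Putting it together: la  729.

la  729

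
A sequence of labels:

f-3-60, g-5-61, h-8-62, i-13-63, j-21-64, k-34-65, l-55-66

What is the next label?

m-89-67

Letter: letters move forward 1 place in the alphabet, so f, g, h, i, j, k, l → m.
Second component: each term is the sum of the two before it; 3, 5, 8, 13, 21, 34, 55 → 89.
For the third component, +1 each step: 60, 61, 62, 63, 64, 65, 66 → 67.
So the next label is m-89-67.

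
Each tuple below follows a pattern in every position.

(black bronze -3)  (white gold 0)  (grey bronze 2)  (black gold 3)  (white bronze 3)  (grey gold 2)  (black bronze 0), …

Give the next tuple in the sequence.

For the shade, repeats black → white → grey: black, white, grey, black, white, grey, black → white.
Rank — alternates bronze ↔ gold: bronze, gold, bronze, gold, bronze, gold, bronze → gold.
Third value goes -3, 0, 2, 3, 3, 2, 0 → -3 (differences are 3, 2, 1, … (decreasing by 1 each time)).
Combining the parts gives (white gold -3).

(white gold -3)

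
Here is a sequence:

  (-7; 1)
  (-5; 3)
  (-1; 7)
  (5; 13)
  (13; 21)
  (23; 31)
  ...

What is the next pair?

For the first slot, differences are 2, 4, 6, … (increasing by 2 each time): -7, -5, -1, 5, 13, 23 → 35.
Second slot — always 8 more than the first slot: 1, 3, 7, 13, 21, 31 → 43.
Putting it together: (35; 43).

(35; 43)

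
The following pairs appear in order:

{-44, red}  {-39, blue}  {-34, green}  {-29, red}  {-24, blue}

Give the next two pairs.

{-19, green}, {-14, red}

First component: -44, -39, -34, -29, -24 → -19 → -14 (+5 each step).
Colour: repeats red → blue → green, so red, blue, green, red, blue → green → red.
Putting the parts together: {-19, green} and then {-14, red}.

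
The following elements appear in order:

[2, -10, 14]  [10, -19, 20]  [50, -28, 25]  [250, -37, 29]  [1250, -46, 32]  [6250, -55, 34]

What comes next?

[31250, -64, 35]

For the first value, ×5 each step: 2, 10, 50, 250, 1250, 6250 → 31250.
For the second value, −9 each step: -10, -19, -28, -37, -46, -55 → -64.
Third value: 14, 20, 25, 29, 32, 34 → 35 (differences are 6, 5, 4, … (decreasing by 1 each time)).
Putting it together: [31250, -64, 35].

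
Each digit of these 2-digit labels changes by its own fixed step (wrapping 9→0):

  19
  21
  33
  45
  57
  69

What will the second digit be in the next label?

First digit: +1 each step, mod 10, so 1, 2, 3, 4, 5, 6 → 7.
Second digit: 9, 1, 3, 5, 7, 9 → 1 (+2 each step, mod 10).

1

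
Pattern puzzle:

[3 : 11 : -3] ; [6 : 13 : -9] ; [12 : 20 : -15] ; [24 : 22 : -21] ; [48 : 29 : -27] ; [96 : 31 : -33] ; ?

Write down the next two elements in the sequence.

[192 : 38 : -39], [384 : 40 : -45]

First slot — ×2 each step: 3, 6, 12, 24, 48, 96 → 192 → 384.
Second slot — alternating steps +2, +7, +2, +7, …: 11, 13, 20, 22, 29, 31 → 38 → 40.
For the third slot, −6 each step: -3, -9, -15, -21, -27, -33 → -39 → -45.
Putting the parts together: [192 : 38 : -39] and then [384 : 40 : -45].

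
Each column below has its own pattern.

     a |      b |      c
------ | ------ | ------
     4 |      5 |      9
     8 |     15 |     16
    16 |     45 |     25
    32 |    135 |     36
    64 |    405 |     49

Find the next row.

Column a: 4, 8, 16, 32, 64 → 128 (×2 each step).
Column b: ×3 each step, so 5, 15, 45, 135, 405 → 1215.
Column c — perfect squares: 3², 4², 5², …: 9, 16, 25, 36, 49 → 64.
So the next row is 128  1215  64.

128  1215  64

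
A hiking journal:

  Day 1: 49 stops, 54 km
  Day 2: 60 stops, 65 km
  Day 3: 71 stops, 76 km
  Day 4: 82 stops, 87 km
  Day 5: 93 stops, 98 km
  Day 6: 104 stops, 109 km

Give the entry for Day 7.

115 stops, 120 km

Stops — +11 each step: 49, 60, 71, 82, 93, 104 → 115.
Km: 54, 65, 76, 87, 98, 109 → 120 (always 5 more than the stops).
Combining the parts gives 115 stops, 120 km.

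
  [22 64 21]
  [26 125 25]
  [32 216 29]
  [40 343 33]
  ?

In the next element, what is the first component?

50

First component: 22, 26, 32, 40 → 50 (differences are 4, 6, 8, … (increasing by 2 each time)).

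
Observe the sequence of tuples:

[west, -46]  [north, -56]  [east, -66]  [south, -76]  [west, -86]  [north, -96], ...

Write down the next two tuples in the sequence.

Direction: repeats west → north → east → south; west, north, east, south, west, north → east → south.
For the second component, −10 each step: -46, -56, -66, -76, -86, -96 → -106 → -116.
Putting the parts together: [east, -106] and then [south, -116].

[east, -106], [south, -116]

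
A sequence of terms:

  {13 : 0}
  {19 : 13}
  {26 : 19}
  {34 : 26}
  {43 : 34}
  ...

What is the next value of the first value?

First value: differences are 6, 7, 8, … (increasing by 1 each time), so 13, 19, 26, 34, 43 → 53.

53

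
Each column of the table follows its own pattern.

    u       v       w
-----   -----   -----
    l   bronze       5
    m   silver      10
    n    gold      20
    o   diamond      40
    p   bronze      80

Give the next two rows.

Column u goes l, m, n, o, p → q → r (letters move forward 1 place in the alphabet).
For the column v, repeats bronze → silver → gold → diamond: bronze, silver, gold, diamond, bronze → silver → gold.
Column w: 5, 10, 20, 40, 80 → 160 → 320 (×2 each step).
So the next two rows are q  silver  160 and r  gold  320.

q  silver  160; r  gold  320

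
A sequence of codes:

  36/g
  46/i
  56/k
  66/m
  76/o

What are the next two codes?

86/q, 96/s

First component — +10 each step: 36, 46, 56, 66, 76 → 86 → 96.
Letter: letters move forward 2 places in the alphabet, so g, i, k, m, o → q → s.
So the next two codes are 86/q and 96/s.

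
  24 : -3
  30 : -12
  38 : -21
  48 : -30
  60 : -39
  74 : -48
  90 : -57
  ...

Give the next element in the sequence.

First part: 24, 30, 38, 48, 60, 74, 90 → 108 (differences are 6, 8, 10, … (increasing by 2 each time)).
Second part goes -3, -12, -21, -30, -39, -48, -57 → -66 (−9 each step).
So the next element is 108 : -66.

108 : -66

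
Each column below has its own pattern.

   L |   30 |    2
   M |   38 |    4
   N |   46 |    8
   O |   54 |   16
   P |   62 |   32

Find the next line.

Letter goes L, M, N, O, P → Q (letters move forward 1 place in the alphabet).
Second component — +8 each step: 30, 38, 46, 54, 62 → 70.
Third component goes 2, 4, 8, 16, 32 → 64 (×2 each step).
Putting it together: Q  70  64.

Q  70  64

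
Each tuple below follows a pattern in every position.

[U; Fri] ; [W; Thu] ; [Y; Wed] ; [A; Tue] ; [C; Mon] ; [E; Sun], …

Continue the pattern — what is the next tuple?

Letter: U, W, Y, A, C, E → G (letters move forward 2 places in the alphabet, wrapping Z→A).
Day: Fri, Thu, Wed, Tue, Mon, Sun → Sat (runs backward through the weekdays Mon→Sun).
Combining the parts gives [G; Sat].

[G; Sat]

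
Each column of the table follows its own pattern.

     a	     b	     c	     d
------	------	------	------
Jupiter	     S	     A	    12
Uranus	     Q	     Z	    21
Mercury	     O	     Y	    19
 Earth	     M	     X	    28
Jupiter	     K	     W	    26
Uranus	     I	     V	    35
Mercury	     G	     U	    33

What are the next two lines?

Earth  E  T  42; Jupiter  C  S  40

Column a goes Jupiter, Uranus, Mercury, Earth, Jupiter, Uranus, Mercury → Earth → Jupiter (repeats Jupiter → Uranus → Mercury → Earth).
Column b: S, Q, O, M, K, I, G → E → C (letters move back 2 places in the alphabet).
Column c: letters move back 1 place in the alphabet, wrapping A→Z, so A, Z, Y, X, W, V, U → T → S.
Column d — alternating steps +9, −2, +9, −2, …: 12, 21, 19, 28, 26, 35, 33 → 42 → 40.
Putting the parts together: Earth  E  T  42 and then Jupiter  C  S  40.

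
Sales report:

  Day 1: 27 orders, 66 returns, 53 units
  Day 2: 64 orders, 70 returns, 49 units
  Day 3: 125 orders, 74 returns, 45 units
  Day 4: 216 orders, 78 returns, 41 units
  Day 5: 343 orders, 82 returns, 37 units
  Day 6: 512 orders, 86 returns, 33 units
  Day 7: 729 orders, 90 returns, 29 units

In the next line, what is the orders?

Orders: 27, 64, 125, 216, 343, 512, 729 → 1000 (perfect cubes: 3³, 4³, 5³, …).

1000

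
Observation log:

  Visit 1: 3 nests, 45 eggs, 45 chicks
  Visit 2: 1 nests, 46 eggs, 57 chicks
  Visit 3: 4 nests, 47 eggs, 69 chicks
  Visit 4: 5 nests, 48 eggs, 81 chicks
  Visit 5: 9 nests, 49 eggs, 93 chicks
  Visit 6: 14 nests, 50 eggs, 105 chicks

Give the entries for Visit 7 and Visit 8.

Nests: each term is the sum of the two before it; 3, 1, 4, 5, 9, 14 → 23 → 37.
Eggs goes 45, 46, 47, 48, 49, 50 → 51 → 52 (+1 each step).
Chicks — +12 each step: 45, 57, 69, 81, 93, 105 → 117 → 129.
So the next two rows are 23 nests, 51 eggs, 117 chicks and 37 nests, 52 eggs, 129 chicks.

23 nests, 51 eggs, 117 chicks; 37 nests, 52 eggs, 129 chicks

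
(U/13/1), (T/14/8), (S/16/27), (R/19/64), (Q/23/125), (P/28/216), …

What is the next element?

Letter: letters move back 1 place in the alphabet; U, T, S, R, Q, P → O.
Second slot — differences are 1, 2, 3, … (increasing by 1 each time): 13, 14, 16, 19, 23, 28 → 34.
Third slot: perfect cubes: 1³, 2³, 3³, …, so 1, 8, 27, 64, 125, 216 → 343.
Putting it together: (O/34/343).

(O/34/343)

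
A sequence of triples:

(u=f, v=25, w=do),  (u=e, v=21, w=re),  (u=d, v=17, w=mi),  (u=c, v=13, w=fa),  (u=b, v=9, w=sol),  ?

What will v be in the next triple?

5

U goes f, e, d, c, b → a (letters move back 1 place in the alphabet).
V — −4 each step: 25, 21, 17, 13, 9 → 5.
W: runs through the solfège scale do→ti, so do, re, mi, fa, sol → la.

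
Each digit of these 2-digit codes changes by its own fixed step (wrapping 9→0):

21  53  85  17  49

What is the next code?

First digit: +3 each step, mod 10; 2, 5, 8, 1, 4 → 7.
Second digit: 1, 3, 5, 7, 9 → 1 (+2 each step, mod 10).
Putting it together: 71.

71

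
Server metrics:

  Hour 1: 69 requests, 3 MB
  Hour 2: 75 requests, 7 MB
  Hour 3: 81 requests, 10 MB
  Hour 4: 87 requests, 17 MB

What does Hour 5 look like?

Requests goes 69, 75, 81, 87 → 93 (+6 each step).
MB: 3, 7, 10, 17 → 27 (each term is the sum of the two before it).
So the next record is 93 requests, 27 MB.

93 requests, 27 MB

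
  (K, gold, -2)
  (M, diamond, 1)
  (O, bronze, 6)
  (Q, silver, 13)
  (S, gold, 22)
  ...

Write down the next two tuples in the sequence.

(U, diamond, 33), (W, bronze, 46)

Letter: K, M, O, Q, S → U → W (letters move forward 2 places in the alphabet).
Rank: repeats gold → diamond → bronze → silver, so gold, diamond, bronze, silver, gold → diamond → bronze.
Third slot — differences are 3, 5, 7, … (increasing by 2 each time): -2, 1, 6, 13, 22 → 33 → 46.
Putting the parts together: (U, diamond, 33) and then (W, bronze, 46).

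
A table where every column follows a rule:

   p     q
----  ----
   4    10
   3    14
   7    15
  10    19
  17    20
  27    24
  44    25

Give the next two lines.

For the column p, each term is the sum of the two before it: 4, 3, 7, 10, 17, 27, 44 → 71 → 115.
Column q: 10, 14, 15, 19, 20, 24, 25 → 29 → 30 (alternating steps +4, +1, +4, +1, …).
So the next two lines are 71  29 and 115  30.

71  29; 115  30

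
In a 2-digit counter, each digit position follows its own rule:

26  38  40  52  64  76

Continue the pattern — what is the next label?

88

First digit: +1 each step, mod 10, so 2, 3, 4, 5, 6, 7 → 8.
Second digit: +2 each step, mod 10, so 6, 8, 0, 2, 4, 6 → 8.
Putting it together: 88.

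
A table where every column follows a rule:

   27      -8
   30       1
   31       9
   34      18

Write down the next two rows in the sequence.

35  26; 38  35

First component goes 27, 30, 31, 34 → 35 → 38 (alternating steps +3, +1, +3, +1, …).
Second component: alternating steps +9, +8, +9, +8, …; -8, 1, 9, 18 → 26 → 35.
Putting the parts together: 35  26 and then 38  35.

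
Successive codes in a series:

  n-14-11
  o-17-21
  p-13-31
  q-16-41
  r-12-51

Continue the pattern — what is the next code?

For the letter, letters move forward 1 place in the alphabet: n, o, p, q, r → s.
Second component: alternating steps +3, −4, +3, −4, …, so 14, 17, 13, 16, 12 → 15.
Third component: +10 each step; 11, 21, 31, 41, 51 → 61.
So the next code is s-15-61.

s-15-61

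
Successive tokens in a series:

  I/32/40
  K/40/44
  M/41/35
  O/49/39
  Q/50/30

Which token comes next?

Letter — letters move forward 2 places in the alphabet: I, K, M, O, Q → S.
Second component goes 32, 40, 41, 49, 50 → 58 (alternating steps +8, +1, +8, +1, …).
Third component: alternating steps +4, −9, +4, −9, …, so 40, 44, 35, 39, 30 → 34.
Putting it together: S/58/34.

S/58/34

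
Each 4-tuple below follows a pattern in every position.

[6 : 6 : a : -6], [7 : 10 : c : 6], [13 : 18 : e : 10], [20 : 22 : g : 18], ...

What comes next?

First value — each term is the sum of the two before it: 6, 7, 13, 20 → 33.
Second value: alternating steps +4, +8, +4, +8, …; 6, 10, 18, 22 → 30.
For the letter, letters move forward 2 places in the alphabet: a, c, e, g → i.
Fourth value goes -6, 6, 10, 18 → 22 (always the previous value of the second value).
Putting it together: [33 : 30 : i : 22].

[33 : 30 : i : 22]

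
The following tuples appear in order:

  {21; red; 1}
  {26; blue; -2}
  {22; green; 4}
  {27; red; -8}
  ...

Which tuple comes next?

For the first value, alternating steps +5, −4, +5, −4, …: 21, 26, 22, 27 → 23.
Colour — repeats red → blue → green: red, blue, green, red → blue.
Third value goes 1, -2, 4, -8 → 16 (×(-2) each step).
Combining the parts gives {23; blue; 16}.

{23; blue; 16}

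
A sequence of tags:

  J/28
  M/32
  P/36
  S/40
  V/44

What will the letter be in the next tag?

Letter: letters move forward 3 places in the alphabet, so J, M, P, S, V → Y.

Y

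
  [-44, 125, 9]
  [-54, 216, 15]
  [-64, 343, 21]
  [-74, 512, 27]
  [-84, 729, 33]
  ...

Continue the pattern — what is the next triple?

First component goes -44, -54, -64, -74, -84 → -94 (−10 each step).
Second component: perfect cubes: 5³, 6³, 7³, …, so 125, 216, 343, 512, 729 → 1000.
For the third component, +6 each step: 9, 15, 21, 27, 33 → 39.
So the next triple is [-94, 1000, 39].

[-94, 1000, 39]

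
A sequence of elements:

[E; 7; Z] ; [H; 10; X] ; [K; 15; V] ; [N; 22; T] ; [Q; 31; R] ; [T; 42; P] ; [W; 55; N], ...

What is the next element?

First letter goes E, H, K, N, Q, T, W → Z (letters move forward 3 places in the alphabet).
Second value goes 7, 10, 15, 22, 31, 42, 55 → 70 (differences are 3, 5, 7, … (increasing by 2 each time)).
Second letter: letters move back 2 places in the alphabet; Z, X, V, T, R, P, N → L.
So the next element is [Z; 70; L].

[Z; 70; L]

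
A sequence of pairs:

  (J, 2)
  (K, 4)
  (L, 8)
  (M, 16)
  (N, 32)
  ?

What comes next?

(O, 64)

Letter: letters move forward 1 place in the alphabet; J, K, L, M, N → O.
Second entry: ×2 each step, so 2, 4, 8, 16, 32 → 64.
Combining the parts gives (O, 64).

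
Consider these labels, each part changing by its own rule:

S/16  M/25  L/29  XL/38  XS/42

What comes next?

Size: runs through clothing sizes XS→XL; S, M, L, XL, XS → S.
Second component — alternating steps +9, +4, +9, +4, …: 16, 25, 29, 38, 42 → 51.
So the next label is S/51.

S/51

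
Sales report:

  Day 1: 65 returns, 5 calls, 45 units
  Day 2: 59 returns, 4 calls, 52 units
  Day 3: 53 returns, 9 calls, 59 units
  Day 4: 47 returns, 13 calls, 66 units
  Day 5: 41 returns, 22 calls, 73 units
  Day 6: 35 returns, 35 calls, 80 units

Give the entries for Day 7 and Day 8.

29 returns, 57 calls, 87 units; 23 returns, 92 calls, 94 units

Returns: 65, 59, 53, 47, 41, 35 → 29 → 23 (−6 each step).
Calls: each term is the sum of the two before it, so 5, 4, 9, 13, 22, 35 → 57 → 92.
Units: +7 each step; 45, 52, 59, 66, 73, 80 → 87 → 94.
Putting the parts together: 29 returns, 57 calls, 87 units and then 23 returns, 92 calls, 94 units.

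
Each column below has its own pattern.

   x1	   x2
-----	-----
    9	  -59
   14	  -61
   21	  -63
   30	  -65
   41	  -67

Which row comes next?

54  -69

Column x1 goes 9, 14, 21, 30, 41 → 54 (differences are 5, 7, 9, … (increasing by 2 each time)).
For the column x2, −2 each step: -59, -61, -63, -65, -67 → -69.
So the next row is 54  -69.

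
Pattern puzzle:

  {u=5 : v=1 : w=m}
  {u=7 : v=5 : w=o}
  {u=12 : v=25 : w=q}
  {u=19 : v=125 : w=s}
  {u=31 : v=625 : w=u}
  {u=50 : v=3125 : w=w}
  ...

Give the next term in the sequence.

{u=81 : v=15625 : w=y}

For the u, each term is the sum of the two before it: 5, 7, 12, 19, 31, 50 → 81.
V: ×5 each step, so 1, 5, 25, 125, 625, 3125 → 15625.
W: letters move forward 2 places in the alphabet, so m, o, q, s, u, w → y.
So the next term is {u=81 : v=15625 : w=y}.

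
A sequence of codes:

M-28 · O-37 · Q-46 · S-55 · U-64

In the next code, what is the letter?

W

Letter — letters move forward 2 places in the alphabet: M, O, Q, S, U → W.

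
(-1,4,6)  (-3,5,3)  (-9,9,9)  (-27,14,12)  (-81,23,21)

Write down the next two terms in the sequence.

First entry goes -1, -3, -9, -27, -81 → -243 → -729 (×3 each step).
For the second entry, each term is the sum of the two before it: 4, 5, 9, 14, 23 → 37 → 60.
Third entry: 6, 3, 9, 12, 21 → 33 → 54 (each term is the sum of the two before it).
So the next two terms are (-243,37,33) and (-729,60,54).

(-243,37,33), (-729,60,54)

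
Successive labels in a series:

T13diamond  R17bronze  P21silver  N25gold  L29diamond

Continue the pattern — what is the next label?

J33bronze

Letter: letters move back 2 places in the alphabet, so T, R, P, N, L → J.
Second component: +4 each step; 13, 17, 21, 25, 29 → 33.
Rank: repeats diamond → bronze → silver → gold, so diamond, bronze, silver, gold, diamond → bronze.
Combining the parts gives J33bronze.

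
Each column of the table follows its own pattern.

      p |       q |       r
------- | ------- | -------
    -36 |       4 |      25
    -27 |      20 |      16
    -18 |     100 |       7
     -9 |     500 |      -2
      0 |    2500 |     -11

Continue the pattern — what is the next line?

Column p: +9 each step, so -36, -27, -18, -9, 0 → 9.
Column q: ×5 each step; 4, 20, 100, 500, 2500 → 12500.
For the column r, −9 each step: 25, 16, 7, -2, -11 → -20.
Combining the parts gives 9  12500  -20.

9  12500  -20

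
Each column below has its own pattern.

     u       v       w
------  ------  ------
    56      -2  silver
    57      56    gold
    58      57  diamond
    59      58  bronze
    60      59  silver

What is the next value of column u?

61

Column u goes 56, 57, 58, 59, 60 → 61 (+1 each step).
Column v — always the previous value of the column u: -2, 56, 57, 58, 59 → 60.
Column w: silver, gold, diamond, bronze, silver → gold (repeats silver → gold → diamond → bronze).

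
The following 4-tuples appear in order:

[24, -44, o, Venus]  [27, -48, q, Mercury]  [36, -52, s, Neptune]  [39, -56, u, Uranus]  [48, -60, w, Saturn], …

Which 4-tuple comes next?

First slot: alternating steps +3, +9, +3, +9, …; 24, 27, 36, 39, 48 → 51.
For the second slot, −4 each step: -44, -48, -52, -56, -60 → -64.
Letter: letters move forward 2 places in the alphabet; o, q, s, u, w → y.
Planet — runs backward through the planets Mercury→Neptune: Venus, Mercury, Neptune, Uranus, Saturn → Jupiter.
So the next 4-tuple is [51, -64, y, Jupiter].

[51, -64, y, Jupiter]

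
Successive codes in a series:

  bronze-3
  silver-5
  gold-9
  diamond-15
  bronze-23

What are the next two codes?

Rank: bronze, silver, gold, diamond, bronze → silver → gold (repeats bronze → silver → gold → diamond).
Second component: differences are 2, 4, 6, … (increasing by 2 each time), so 3, 5, 9, 15, 23 → 33 → 45.
So the next two codes are silver-33 and gold-45.

silver-33 then gold-45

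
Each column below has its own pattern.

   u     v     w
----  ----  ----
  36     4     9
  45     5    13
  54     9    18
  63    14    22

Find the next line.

72  23  27

Column u: +9 each step; 36, 45, 54, 63 → 72.
Column v: 4, 5, 9, 14 → 23 (each term is the sum of the two before it).
Column w: alternating steps +4, +5, +4, +5, …, so 9, 13, 18, 22 → 27.
Putting it together: 72  23  27.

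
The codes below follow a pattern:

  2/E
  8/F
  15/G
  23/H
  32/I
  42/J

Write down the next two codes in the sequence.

53/K, 65/L

First component: differences are 6, 7, 8, … (increasing by 1 each time), so 2, 8, 15, 23, 32, 42 → 53 → 65.
Letter goes E, F, G, H, I, J → K → L (letters move forward 1 place in the alphabet).
So the next two codes are 53/K and 65/L.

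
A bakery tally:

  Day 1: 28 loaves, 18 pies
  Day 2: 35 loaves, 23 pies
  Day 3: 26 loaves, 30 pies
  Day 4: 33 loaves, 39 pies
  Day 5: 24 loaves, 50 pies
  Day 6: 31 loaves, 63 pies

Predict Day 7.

22 loaves, 78 pies

Loaves: alternating steps +7, −9, +7, −9, …, so 28, 35, 26, 33, 24, 31 → 22.
Pies — differences are 5, 7, 9, … (increasing by 2 each time): 18, 23, 30, 39, 50, 63 → 78.
Putting it together: 22 loaves, 78 pies.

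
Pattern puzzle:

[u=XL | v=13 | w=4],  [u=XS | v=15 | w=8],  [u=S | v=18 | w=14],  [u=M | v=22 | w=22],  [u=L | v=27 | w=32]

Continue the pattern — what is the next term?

For the u, runs through clothing sizes XS→XL: XL, XS, S, M, L → XL.
V: differences are 2, 3, 4, … (increasing by 1 each time), so 13, 15, 18, 22, 27 → 33.
For the w, differences are 4, 6, 8, … (increasing by 2 each time): 4, 8, 14, 22, 32 → 44.
Combining the parts gives [u=XL | v=33 | w=44].

[u=XL | v=33 | w=44]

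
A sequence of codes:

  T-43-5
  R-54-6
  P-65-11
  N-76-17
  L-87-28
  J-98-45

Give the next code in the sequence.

Letter: letters move back 2 places in the alphabet; T, R, P, N, L, J → H.
Second component goes 43, 54, 65, 76, 87, 98 → 109 (+11 each step).
Third component: each term is the sum of the two before it, so 5, 6, 11, 17, 28, 45 → 73.
Putting it together: H-109-73.

H-109-73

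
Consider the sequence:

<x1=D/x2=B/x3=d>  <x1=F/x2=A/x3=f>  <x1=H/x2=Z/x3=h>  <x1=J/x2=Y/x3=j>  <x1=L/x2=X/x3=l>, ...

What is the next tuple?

<x1=N/x2=W/x3=n>

X1 — letters move forward 2 places in the alphabet: D, F, H, J, L → N.
X2 goes B, A, Z, Y, X → W (letters move back 1 place in the alphabet, wrapping A→Z).
X3 goes d, f, h, j, l → n (letters move forward 2 places in the alphabet).
Combining the parts gives <x1=N/x2=W/x3=n>.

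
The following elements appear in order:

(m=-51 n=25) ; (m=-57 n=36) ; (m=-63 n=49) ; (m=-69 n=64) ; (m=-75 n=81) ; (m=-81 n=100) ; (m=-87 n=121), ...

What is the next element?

(m=-93 n=144)

M — −6 each step: -51, -57, -63, -69, -75, -81, -87 → -93.
N goes 25, 36, 49, 64, 81, 100, 121 → 144 (perfect squares: 5², 6², 7², …).
Combining the parts gives (m=-93 n=144).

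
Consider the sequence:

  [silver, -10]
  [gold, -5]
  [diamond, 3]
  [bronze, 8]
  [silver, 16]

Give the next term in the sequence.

[gold, 21]

Rank — repeats silver → gold → diamond → bronze: silver, gold, diamond, bronze, silver → gold.
Second entry: alternating steps +5, +8, +5, +8, …; -10, -5, 3, 8, 16 → 21.
Combining the parts gives [gold, 21].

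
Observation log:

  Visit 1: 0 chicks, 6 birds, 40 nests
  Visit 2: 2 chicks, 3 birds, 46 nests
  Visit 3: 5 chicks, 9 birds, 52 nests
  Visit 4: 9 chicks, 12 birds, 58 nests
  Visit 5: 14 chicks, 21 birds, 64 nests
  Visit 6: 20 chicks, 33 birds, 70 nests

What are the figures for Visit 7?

Chicks: differences are 2, 3, 4, … (increasing by 1 each time), so 0, 2, 5, 9, 14, 20 → 27.
Birds: each term is the sum of the two before it; 6, 3, 9, 12, 21, 33 → 54.
Nests — +6 each step: 40, 46, 52, 58, 64, 70 → 76.
So the next row is 27 chicks, 54 birds, 76 nests.

27 chicks, 54 birds, 76 nests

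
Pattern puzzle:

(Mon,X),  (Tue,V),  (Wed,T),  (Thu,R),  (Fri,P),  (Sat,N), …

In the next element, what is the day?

Sun

Day: Mon, Tue, Wed, Thu, Fri, Sat → Sun (runs through the weekdays Mon→Sun).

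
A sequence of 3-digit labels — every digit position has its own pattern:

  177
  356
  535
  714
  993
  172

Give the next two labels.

351, 530

First digit: +2 each step, mod 10; 1, 3, 5, 7, 9, 1 → 3 → 5.
Second digit: −2 each step, mod 10; 7, 5, 3, 1, 9, 7 → 5 → 3.
Third digit: −1 each step, mod 10; 7, 6, 5, 4, 3, 2 → 1 → 0.
So the next two labels are 351 and 530.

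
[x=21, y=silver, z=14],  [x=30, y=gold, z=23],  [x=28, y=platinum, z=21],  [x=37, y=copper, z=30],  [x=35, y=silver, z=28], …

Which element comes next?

[x=44, y=gold, z=37]

X: 21, 30, 28, 37, 35 → 44 (alternating steps +9, −2, +9, −2, …).
For the y, repeats silver → gold → platinum → copper: silver, gold, platinum, copper, silver → gold.
Z: always 7 less than the x; 14, 23, 21, 30, 28 → 37.
Combining the parts gives [x=44, y=gold, z=37].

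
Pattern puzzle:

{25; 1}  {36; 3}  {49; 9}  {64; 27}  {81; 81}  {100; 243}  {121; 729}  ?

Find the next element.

{144; 2187}

First coordinate goes 25, 36, 49, 64, 81, 100, 121 → 144 (perfect squares: 5², 6², 7², …).
Second coordinate: ×3 each step, so 1, 3, 9, 27, 81, 243, 729 → 2187.
Combining the parts gives {144; 2187}.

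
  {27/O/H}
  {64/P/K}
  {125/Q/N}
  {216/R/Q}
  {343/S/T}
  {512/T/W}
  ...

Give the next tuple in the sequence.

{729/U/Z}

First entry: 27, 64, 125, 216, 343, 512 → 729 (perfect cubes: 3³, 4³, 5³, …).
First letter: letters move forward 1 place in the alphabet; O, P, Q, R, S, T → U.
Second letter: letters move forward 3 places in the alphabet; H, K, N, Q, T, W → Z.
So the next tuple is {729/U/Z}.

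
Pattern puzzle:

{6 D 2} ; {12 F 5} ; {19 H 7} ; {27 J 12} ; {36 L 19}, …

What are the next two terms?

{46 N 31}, {57 P 50}

First entry: differences are 6, 7, 8, … (increasing by 1 each time); 6, 12, 19, 27, 36 → 46 → 57.
Letter: letters move forward 2 places in the alphabet; D, F, H, J, L → N → P.
Third entry: each term is the sum of the two before it, so 2, 5, 7, 12, 19 → 31 → 50.
Putting the parts together: {46 N 31} and then {57 P 50}.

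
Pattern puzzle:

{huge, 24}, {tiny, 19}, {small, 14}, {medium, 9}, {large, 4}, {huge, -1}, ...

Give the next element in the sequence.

{tiny, -6}

Size: repeats huge → tiny → small → medium → large, so huge, tiny, small, medium, large, huge → tiny.
Second part: 24, 19, 14, 9, 4, -1 → -6 (−5 each step).
Putting it together: {tiny, -6}.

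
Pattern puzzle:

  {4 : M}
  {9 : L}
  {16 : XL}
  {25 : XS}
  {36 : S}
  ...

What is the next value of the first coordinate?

49

First coordinate — perfect squares: 2², 3², 4², …: 4, 9, 16, 25, 36 → 49.
For the size, runs through clothing sizes XS→XL: M, L, XL, XS, S → M.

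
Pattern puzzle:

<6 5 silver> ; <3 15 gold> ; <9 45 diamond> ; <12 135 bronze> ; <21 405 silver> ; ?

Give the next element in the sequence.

<33 1215 gold>

First value: each term is the sum of the two before it; 6, 3, 9, 12, 21 → 33.
Second value: ×3 each step, so 5, 15, 45, 135, 405 → 1215.
Rank: repeats silver → gold → diamond → bronze; silver, gold, diamond, bronze, silver → gold.
Putting it together: <33 1215 gold>.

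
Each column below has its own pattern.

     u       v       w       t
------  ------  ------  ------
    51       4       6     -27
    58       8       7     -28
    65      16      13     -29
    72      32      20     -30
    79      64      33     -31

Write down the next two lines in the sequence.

86  128  53  -32; 93  256  86  -33

For the column u, +7 each step: 51, 58, 65, 72, 79 → 86 → 93.
Column v: 4, 8, 16, 32, 64 → 128 → 256 (×2 each step).
Column w: each term is the sum of the two before it, so 6, 7, 13, 20, 33 → 53 → 86.
Column t: −1 each step, so -27, -28, -29, -30, -31 → -32 → -33.
So the next two lines are 86  128  53  -32 and 93  256  86  -33.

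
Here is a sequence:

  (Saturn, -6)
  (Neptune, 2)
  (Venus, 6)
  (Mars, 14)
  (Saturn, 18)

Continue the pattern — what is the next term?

(Neptune, 26)

For the planet, repeats Saturn → Neptune → Venus → Mars: Saturn, Neptune, Venus, Mars, Saturn → Neptune.
Second component: alternating steps +8, +4, +8, +4, …, so -6, 2, 6, 14, 18 → 26.
Combining the parts gives (Neptune, 26).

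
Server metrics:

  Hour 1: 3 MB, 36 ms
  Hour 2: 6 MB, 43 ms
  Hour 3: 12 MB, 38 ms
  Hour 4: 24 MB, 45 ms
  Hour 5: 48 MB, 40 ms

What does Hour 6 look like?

For the MB, ×2 each step: 3, 6, 12, 24, 48 → 96.
Ms: alternating steps +7, −5, +7, −5, …; 36, 43, 38, 45, 40 → 47.
Putting it together: 96 MB, 47 ms.

96 MB, 47 ms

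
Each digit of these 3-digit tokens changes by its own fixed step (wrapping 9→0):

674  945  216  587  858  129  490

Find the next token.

First digit: +3 each step, mod 10, so 6, 9, 2, 5, 8, 1, 4 → 7.
Second digit: −3 each step, mod 10, so 7, 4, 1, 8, 5, 2, 9 → 6.
Third digit goes 4, 5, 6, 7, 8, 9, 0 → 1 (+1 each step, mod 10).
Putting it together: 761.

761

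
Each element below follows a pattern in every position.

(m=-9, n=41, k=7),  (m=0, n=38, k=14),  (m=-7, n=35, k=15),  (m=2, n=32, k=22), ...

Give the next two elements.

M — alternating steps +9, −7, +9, −7, …: -9, 0, -7, 2 → -5 → 4.
N: −3 each step, so 41, 38, 35, 32 → 29 → 26.
K: alternating steps +7, +1, +7, +1, …, so 7, 14, 15, 22 → 23 → 30.
So the next two elements are (m=-5, n=29, k=23) and (m=4, n=26, k=30).

(m=-5, n=29, k=23), (m=4, n=26, k=30)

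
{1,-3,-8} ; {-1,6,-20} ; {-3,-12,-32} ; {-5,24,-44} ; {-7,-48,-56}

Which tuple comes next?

First slot: 1, -1, -3, -5, -7 → -9 (−2 each step).
Second slot — ×(-2) each step: -3, 6, -12, 24, -48 → 96.
For the third slot, −12 each step: -8, -20, -32, -44, -56 → -68.
So the next tuple is {-9,96,-68}.

{-9,96,-68}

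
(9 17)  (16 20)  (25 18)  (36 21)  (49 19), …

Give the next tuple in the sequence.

First component: perfect squares: 3², 4², 5², …, so 9, 16, 25, 36, 49 → 64.
Second component: alternating steps +3, −2, +3, −2, …; 17, 20, 18, 21, 19 → 22.
Putting it together: (64 22).

(64 22)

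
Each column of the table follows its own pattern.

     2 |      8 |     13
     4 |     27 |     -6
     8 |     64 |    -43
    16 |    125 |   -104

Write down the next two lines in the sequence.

32  216  -195; 64  343  -322

First component goes 2, 4, 8, 16 → 32 → 64 (×2 each step).
Second component: perfect cubes: 2³, 3³, 4³, …, so 8, 27, 64, 125 → 216 → 343.
Third component goes 13, -6, -43, -104 → -195 → -322 (together with the second component always sums to 21).
So the next two lines are 32  216  -195 and 64  343  -322.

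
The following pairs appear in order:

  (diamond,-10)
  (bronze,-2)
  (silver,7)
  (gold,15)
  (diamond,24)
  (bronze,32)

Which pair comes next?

(silver,41)

Rank: diamond, bronze, silver, gold, diamond, bronze → silver (repeats diamond → bronze → silver → gold).
For the second component, alternating steps +8, +9, +8, +9, …: -10, -2, 7, 15, 24, 32 → 41.
Putting it together: (silver,41).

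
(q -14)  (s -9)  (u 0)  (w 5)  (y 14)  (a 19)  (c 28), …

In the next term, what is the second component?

Second component: alternating steps +5, +9, +5, +9, …; -14, -9, 0, 5, 14, 19, 28 → 33.

33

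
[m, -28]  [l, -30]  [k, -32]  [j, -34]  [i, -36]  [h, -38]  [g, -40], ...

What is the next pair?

[f, -42]

Letter goes m, l, k, j, i, h, g → f (letters move back 1 place in the alphabet).
Second coordinate: -28, -30, -32, -34, -36, -38, -40 → -42 (−2 each step).
Putting it together: [f, -42].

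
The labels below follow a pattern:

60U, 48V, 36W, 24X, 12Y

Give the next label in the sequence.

0Z

First component: 60, 48, 36, 24, 12 → 0 (−12 each step).
Letter goes U, V, W, X, Y → Z (letters move forward 1 place in the alphabet).
Combining the parts gives 0Z.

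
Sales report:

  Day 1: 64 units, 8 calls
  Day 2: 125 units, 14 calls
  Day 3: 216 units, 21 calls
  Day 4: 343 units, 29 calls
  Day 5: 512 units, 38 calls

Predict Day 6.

729 units, 48 calls

Units: 64, 125, 216, 343, 512 → 729 (perfect cubes: 4³, 5³, 6³, …).
Calls — differences are 6, 7, 8, … (increasing by 1 each time): 8, 14, 21, 29, 38 → 48.
Combining the parts gives 729 units, 48 calls.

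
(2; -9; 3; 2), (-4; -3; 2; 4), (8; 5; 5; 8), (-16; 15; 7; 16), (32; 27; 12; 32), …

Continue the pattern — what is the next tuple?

First entry — ×(-2) each step: 2, -4, 8, -16, 32 → -64.
Second entry: differences are 6, 8, 10, … (increasing by 2 each time); -9, -3, 5, 15, 27 → 41.
Third entry: each term is the sum of the two before it; 3, 2, 5, 7, 12 → 19.
Fourth entry goes 2, 4, 8, 16, 32 → 64 (×2 each step).
Combining the parts gives (-64; 41; 19; 64).

(-64; 41; 19; 64)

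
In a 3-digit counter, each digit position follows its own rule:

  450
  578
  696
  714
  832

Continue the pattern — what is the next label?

For the first digit, +1 each step, mod 10: 4, 5, 6, 7, 8 → 9.
Second digit: 5, 7, 9, 1, 3 → 5 (+2 each step, mod 10).
For the third digit, −2 each step, mod 10: 0, 8, 6, 4, 2 → 0.
So the next label is 950.

950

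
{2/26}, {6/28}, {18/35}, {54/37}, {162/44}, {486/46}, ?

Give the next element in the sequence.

{1458/53}

For the first coordinate, ×3 each step: 2, 6, 18, 54, 162, 486 → 1458.
Second coordinate: alternating steps +2, +7, +2, +7, …, so 26, 28, 35, 37, 44, 46 → 53.
Putting it together: {1458/53}.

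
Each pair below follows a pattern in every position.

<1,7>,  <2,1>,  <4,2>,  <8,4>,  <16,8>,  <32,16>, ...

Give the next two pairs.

First entry goes 1, 2, 4, 8, 16, 32 → 64 → 128 (×2 each step).
Second entry: 7, 1, 2, 4, 8, 16 → 32 → 64 (always the previous value of the first entry).
Putting the parts together: <64,32> and then <128,64>.

<64,32>, <128,64>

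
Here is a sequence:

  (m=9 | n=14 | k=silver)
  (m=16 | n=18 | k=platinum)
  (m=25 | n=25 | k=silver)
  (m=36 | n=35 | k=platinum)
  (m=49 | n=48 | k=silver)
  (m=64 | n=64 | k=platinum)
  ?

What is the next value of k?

silver

K: alternates silver ↔ platinum; silver, platinum, silver, platinum, silver, platinum → silver.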